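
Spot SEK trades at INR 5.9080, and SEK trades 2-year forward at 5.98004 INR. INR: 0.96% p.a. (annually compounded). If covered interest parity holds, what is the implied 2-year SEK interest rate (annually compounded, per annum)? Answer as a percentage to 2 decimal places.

0.35%

T = 2 years.
F/S = 5.98004/5.908 = 1.0121936 = (growth of INR) / (growth of SEK).
The INR side grows by (1 + 0.0096)^2 = 1.0192922.
Hence g_SEK = 1.0070131.
Annualise: 1.0070131^(1/2) − 1 = 0.003500 = 0.35%.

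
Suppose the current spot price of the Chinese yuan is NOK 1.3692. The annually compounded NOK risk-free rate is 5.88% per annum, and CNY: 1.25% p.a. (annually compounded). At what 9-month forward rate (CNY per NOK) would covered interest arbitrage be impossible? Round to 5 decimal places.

T = 9/12 years.
NOK growth factor: (1 + 0.0588)^(9/12) = 1.0437836.
Growth of 1 CNY over T: (1 + 0.0125)^(9/12) = 1.0093604.
CIP: F = S · (grow NOK)/(grow CNY) = 1.3692 × 1.0437836/1.0093604 = 1.415895 NOK per CNY.
Quoted the other way: 1/1.415895 = 0.70627 CNY per NOK.

0.70627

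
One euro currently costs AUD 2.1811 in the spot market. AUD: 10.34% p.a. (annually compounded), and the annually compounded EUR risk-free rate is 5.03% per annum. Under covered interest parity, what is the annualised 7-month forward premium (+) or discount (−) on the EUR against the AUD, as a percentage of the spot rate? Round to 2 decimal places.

+5.00%

T = 7/12 years.
CIP forward (AUD per EUR) = 2.1811 × 1.0590771/1.0290413 = 2.2447622.
(F − S)/S ÷ T = (2.2447622 − 2.1811)/2.1811/(7/12) = 0.050037 → 5.00%.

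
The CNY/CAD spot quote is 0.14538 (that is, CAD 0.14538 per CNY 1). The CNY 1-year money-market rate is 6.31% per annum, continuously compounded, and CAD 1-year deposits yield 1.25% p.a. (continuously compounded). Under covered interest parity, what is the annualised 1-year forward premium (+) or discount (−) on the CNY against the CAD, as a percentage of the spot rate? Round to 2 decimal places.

-4.93%

T = 1 year.
CIP forward (CAD per CNY) = 0.14538 × 1.0125785/1.0651333 = 0.13820680.
Annualised premium = (F − S)/S × (1/T) = (0.13820680 − 0.14538)/0.14538 ÷ 1 = -4.93%.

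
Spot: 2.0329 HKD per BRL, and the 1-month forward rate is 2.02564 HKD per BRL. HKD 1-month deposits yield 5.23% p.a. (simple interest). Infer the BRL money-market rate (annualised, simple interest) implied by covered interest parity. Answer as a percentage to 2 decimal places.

T = 1/12 years.
By CIP, F/S equals the HKD-to-BRL growth ratio: 2.02564/2.0329 = 0.9964287.
The HKD side grows by 1 + 0.0523×1/12 = 1.0043583.
That pins the BRL growth at 1.007958.
(1.007958 − 1)/T = 0.095496, i.e. 9.55%.

9.55%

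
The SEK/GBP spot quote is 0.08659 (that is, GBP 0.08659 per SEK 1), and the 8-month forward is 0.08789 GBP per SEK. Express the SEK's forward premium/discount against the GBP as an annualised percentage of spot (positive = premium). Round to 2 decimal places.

T = 8/12 years.
SEK trades forward at +1.50133% vs spot over the period.
Annualise by dividing by T: 0.0150133 / (8/12) = 0.022520 → 2.25%.

+2.25%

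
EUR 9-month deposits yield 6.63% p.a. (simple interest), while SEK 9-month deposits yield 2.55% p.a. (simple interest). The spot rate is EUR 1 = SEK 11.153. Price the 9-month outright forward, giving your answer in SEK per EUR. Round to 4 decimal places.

T = 9/12 years.
SEK growth factor: 1 + 0.0255×9/12 = 1.019125.
EUR growth factor: 1 + 0.0663×9/12 = 1.049725.
CIP: F = S · (grow SEK)/(grow EUR) = 11.153 × 1.019125/1.049725 = 10.827885 SEK per EUR.

10.8279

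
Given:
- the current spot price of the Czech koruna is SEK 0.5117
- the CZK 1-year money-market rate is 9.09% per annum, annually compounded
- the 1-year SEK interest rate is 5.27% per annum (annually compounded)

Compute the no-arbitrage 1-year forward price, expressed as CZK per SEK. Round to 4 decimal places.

2.0252

T = 1 year.
Growth of 1 SEK over T: (1 + 0.0527)^1 = 1.052700.
CZK growth factor: (1 + 0.0909)^1 = 1.090900.
So F = 0.5117 × 1.052700 / 1.090900 = 0.4937818 (SEK/CZK).
Invert for CZK per SEK: 1 / 0.4937818 = 2.0252.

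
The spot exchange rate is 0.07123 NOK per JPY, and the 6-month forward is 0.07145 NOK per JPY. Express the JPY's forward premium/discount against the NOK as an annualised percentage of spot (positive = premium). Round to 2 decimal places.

+0.62%

T = 6/12 years.
(F − S)/S = (0.07145 − 0.07123)/0.07123 = 0.0030886.
×(1/T) gives 0.62% p.a.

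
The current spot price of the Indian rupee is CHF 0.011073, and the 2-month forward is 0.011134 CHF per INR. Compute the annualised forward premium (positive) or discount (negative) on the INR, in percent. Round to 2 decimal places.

T = 2/12 years.
INR trades forward at +0.55089% vs spot over the period.
Annualise by dividing by T: 0.0055089 / (2/12) = 0.033053 → 3.31%.

+3.31%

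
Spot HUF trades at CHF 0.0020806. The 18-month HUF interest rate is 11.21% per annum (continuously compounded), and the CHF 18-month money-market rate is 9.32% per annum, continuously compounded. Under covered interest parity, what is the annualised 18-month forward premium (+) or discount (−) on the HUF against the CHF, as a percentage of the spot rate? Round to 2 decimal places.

T = 18/12 years.
F = S · g_CHF/g_HUF = 0.0020806 × 1.1500438/1.1831141 = 0.0020224433.
(F − S)/S ÷ T = (0.0020224433 − 0.0020806)/0.0020806/(18/12) = -0.018635 → -1.86%.

-1.86%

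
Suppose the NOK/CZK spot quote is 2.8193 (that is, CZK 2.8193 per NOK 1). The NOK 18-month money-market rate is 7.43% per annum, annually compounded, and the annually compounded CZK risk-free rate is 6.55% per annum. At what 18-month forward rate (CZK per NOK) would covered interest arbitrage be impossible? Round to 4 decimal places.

T = 18/12 years.
CZK accumulates by (1 + 0.0655)^(18/12) = 1.0998417.
NOK accumulates by (1 + 0.0743)^(18/12) = 1.1134952.
So F = 2.8193 × 1.0998417 / 1.1134952 = 2.784730 (CZK/NOK).

2.7847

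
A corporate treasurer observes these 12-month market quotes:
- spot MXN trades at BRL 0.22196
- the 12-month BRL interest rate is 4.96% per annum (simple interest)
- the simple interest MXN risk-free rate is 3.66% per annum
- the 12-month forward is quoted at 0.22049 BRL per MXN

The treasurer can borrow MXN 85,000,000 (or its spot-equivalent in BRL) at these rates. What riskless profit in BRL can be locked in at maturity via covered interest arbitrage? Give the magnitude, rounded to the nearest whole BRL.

T = 1 year.
Route A — deposit MXN, sell forward: 85,000,000 × 1.036600 × 0.22049 = BRL 19,427,594.39.
Route B — convert at spot, deposit BRL: 85,000,000 × 0.22196 × 1.049600 = BRL 19,802,383.36.
The quoted forward undervalues MXN, so borrow MXN, convert to BRL at spot, deposit the BRL at 4.96%, and buy MXN forward at 0.22049 to cover the loan.
Arbitrage profit = |19,427,594.39 − 19,802,383.36| = BRL 374,789.

BRL 374,789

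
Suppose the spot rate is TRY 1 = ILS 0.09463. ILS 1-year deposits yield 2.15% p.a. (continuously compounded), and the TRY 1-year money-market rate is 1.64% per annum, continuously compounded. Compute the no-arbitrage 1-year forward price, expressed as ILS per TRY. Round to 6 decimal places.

T = 1 year.
ILS accumulates by e^(0.0215×1) = 1.0217328.
Growth of 1 TRY over T: e^(0.0164×1) = 1.0165352.
So F = 0.09463 × 1.0217328 / 1.0165352 = 0.09511385 (ILS/TRY).

0.095114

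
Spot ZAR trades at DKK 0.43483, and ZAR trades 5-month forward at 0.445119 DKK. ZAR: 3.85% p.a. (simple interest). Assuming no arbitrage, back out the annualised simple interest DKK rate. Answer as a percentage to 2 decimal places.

T = 5/12 years.
F/S = 0.445119/0.43483 = 1.0236621 = (growth of DKK) / (growth of ZAR).
The ZAR side grows by 1 + 0.0385×5/12 = 1.0160417.
That pins the DKK growth at 1.0400834.
r = (1.0400834 − 1)/(5/12) = 0.096200 → 9.62%.

9.62%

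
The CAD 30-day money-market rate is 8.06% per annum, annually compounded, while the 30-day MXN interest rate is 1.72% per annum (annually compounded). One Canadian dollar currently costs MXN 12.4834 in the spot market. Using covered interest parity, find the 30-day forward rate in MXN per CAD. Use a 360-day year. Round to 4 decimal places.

12.4207

T = 30/360 years.
MXN growth factor: (1 + 0.0172)^(30/360) = 1.00142216.
CAD accumulates by (1 + 0.0806)^(30/360) = 1.00648061.
So F = 12.4834 × 1.00142216 / 1.00648061 = 12.420660 (MXN/CAD).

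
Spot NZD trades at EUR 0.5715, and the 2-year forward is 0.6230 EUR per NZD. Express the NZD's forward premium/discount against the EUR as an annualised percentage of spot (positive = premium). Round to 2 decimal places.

T = 2 years.
NZD trades forward at +9.01137% vs spot over the period.
×(1/T) gives 4.51% p.a.

+4.51%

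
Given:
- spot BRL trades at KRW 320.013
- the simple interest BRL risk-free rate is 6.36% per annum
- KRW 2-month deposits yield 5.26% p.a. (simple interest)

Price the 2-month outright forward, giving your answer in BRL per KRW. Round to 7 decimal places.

0.0031306

T = 2/12 years.
KRW accumulates by 1 + 0.0526×2/12 = 1.0087667.
BRL accumulates by 1 + 0.0636×2/12 = 1.010600.
CIP: F = S · (grow KRW)/(grow BRL) = 320.013 × 1.0087667/1.010600 = 319.4325 KRW per BRL.
Quoted the other way: 1/319.4325 = 0.0031306 BRL per KRW.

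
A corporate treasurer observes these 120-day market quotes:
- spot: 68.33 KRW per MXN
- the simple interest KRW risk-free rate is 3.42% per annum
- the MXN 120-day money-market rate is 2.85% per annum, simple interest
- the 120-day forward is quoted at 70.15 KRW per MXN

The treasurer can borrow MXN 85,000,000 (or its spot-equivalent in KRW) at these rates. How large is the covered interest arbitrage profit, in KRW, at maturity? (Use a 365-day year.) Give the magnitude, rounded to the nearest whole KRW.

KRW 145,265,391

T = 120/365 years.
Route A — deposit MXN, sell forward: 85,000,000 × 1.009369863014 × 70.15 = KRW 6,018,620,150.69.
Route B — convert at spot, deposit KRW: 85,000,000 × 68.33 × 1.011243835616 = KRW 5,873,354,759.45.
The quoted forward overvalues MXN, so borrow KRW, buy MXN at spot, deposit the MXN at 2.85%, and sell the proceeds forward at 70.15.
The gap between the two covered legs is KRW 145,265,391.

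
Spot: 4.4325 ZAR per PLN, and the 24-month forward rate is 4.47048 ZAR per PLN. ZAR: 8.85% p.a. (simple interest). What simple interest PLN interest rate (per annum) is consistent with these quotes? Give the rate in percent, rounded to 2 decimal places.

8.35%

T = 2 years.
F/S = 4.47048/4.4325 = 1.0085685 = (growth of ZAR) / (growth of PLN).
ZAR growth factor: 1 + 0.0885×2 = 1.177000.
Hence g_PLN = 1.1670006.
r = (1.1670006 − 1)/2 = 0.083500 → 8.35%.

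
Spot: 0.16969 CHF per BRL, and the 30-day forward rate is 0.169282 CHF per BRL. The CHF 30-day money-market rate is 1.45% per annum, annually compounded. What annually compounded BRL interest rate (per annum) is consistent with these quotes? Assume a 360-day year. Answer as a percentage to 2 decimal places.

4.42%

T = 30/360 years.
By CIP, F/S equals the CHF-to-BRL growth ratio: 0.169282/0.16969 = 0.9975956.
The CHF side grows by (1 + 0.0145)^(30/360) = 1.0012004.
Hence g_BRL = 1.0036135.
r = 1.0036135^(360/30) − 1 = 0.044234 → 4.42%.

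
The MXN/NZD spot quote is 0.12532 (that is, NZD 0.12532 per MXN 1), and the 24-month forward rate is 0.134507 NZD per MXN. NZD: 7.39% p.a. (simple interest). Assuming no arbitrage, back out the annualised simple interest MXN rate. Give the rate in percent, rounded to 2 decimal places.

3.47%

T = 2 years.
F/S = 0.134507/0.12532 = 1.0733083 = (growth of NZD) / (growth of MXN).
NZD growth factor: 1 + 0.0739×2 = 1.147800.
Hence g_MXN = 1.0694038.
(1.0694038 − 1)/T = 0.034702, i.e. 3.47%.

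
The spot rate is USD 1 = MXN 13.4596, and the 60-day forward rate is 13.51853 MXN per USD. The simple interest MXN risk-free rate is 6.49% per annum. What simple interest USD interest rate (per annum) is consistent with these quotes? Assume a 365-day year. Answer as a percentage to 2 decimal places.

3.81%

T = 60/365 years.
F/S = 13.51853/13.4596 = 1.0043783 = (growth of MXN) / (growth of USD).
MXN growth factor: 1 + 0.0649×60/365 = 1.0106685.
That pins the USD growth at 1.0062628.
r = (1.0062628 − 1)/(60/365) = 0.038099 → 3.81%.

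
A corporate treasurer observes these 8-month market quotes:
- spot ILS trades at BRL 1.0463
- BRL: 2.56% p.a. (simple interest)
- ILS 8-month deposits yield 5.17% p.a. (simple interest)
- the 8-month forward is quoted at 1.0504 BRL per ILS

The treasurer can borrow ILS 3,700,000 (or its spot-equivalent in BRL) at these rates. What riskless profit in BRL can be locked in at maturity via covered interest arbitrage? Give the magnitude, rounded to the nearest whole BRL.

T = 8/12 years.
Keep in ILS, deliver into the forward: 3,700,000·1.034466667·1.0504 = BRL 4,020,434.01.
Swap to BRL now, deposit: 3,700,000·1.0463·1.017066667 = BRL 3,937,380.36.
The quoted forward overvalues ILS, so borrow BRL, buy ILS at spot, deposit the ILS at 5.17%, and sell the proceeds forward at 1.0504.
Arbitrage profit = |4,020,434.01 − 3,937,380.36| = BRL 83,054.

BRL 83,054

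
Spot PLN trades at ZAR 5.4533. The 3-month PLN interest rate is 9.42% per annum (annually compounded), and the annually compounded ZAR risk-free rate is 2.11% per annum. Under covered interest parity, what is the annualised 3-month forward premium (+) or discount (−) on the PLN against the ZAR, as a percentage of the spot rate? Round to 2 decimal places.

T = 3/12 years.
F = S · g_ZAR/g_PLN = 5.4533 × 1.0052338/1.022761 = 5.3598460.
(F − S)/S ÷ T = (5.3598460 − 5.4533)/5.4533/(3/12) = -0.068549 → -6.85%.

-6.85%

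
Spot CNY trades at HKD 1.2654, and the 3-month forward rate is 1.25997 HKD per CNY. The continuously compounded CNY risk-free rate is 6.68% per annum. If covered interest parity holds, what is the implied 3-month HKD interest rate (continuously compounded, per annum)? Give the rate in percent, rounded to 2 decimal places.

T = 3/12 years.
CIP gives F = S · g_HKD/g_CNY, so g_HKD/g_CNY = 1.25997/1.2654 = 0.9957089.
CNY growth factor: e^(0.0668×3/12) = 1.0168402.
So the HKD growth factor = 1.0124768.
r = ln(1.0124768)/(3/12) = 0.049598 → 4.96%.

4.96%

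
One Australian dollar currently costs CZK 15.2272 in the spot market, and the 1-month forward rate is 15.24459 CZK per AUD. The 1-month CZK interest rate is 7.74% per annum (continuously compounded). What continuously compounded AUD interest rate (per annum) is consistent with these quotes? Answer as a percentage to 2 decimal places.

T = 1/12 years.
F/S = 15.24459/15.2272 = 1.0011420 = (growth of CZK) / (growth of AUD).
The CZK side grows by e^(0.0774×1/12) = 1.0064708.
That pins the AUD growth at 1.0053227.
r = ln(1.0053227)/(1/12) = 0.063703 → 6.37%.

6.37%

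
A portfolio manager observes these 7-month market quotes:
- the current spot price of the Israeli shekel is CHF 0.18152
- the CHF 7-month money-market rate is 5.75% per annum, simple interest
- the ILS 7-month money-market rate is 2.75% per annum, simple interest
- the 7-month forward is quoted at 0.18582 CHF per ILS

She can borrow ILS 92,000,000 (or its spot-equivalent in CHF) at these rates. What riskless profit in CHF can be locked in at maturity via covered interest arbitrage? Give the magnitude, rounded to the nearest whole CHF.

CHF 109,699

T = 7/12 years.
Invest the ILS and cover forward: 92,000,000 × 1.0160416667 × 0.18582 = CHF 17,369,679.35.
Convert at spot and invest in CHF: 92,000,000 × 0.18152 × 1.0335416667 = CHF 17,259,980.47.
The quoted forward overvalues ILS, so borrow CHF, buy ILS at spot, deposit the ILS at 2.75%, and sell the proceeds forward at 0.18582.
Arbitrage profit = |17,369,679.35 − 17,259,980.47| = CHF 109,699.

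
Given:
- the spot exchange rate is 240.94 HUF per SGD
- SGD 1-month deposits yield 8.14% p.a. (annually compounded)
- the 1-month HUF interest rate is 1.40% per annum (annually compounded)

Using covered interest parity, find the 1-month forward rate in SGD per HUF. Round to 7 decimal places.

0.0041727

T = 1/12 years.
HUF growth factor: (1 + 0.0140)^(1/12) = 1.0011592.
SGD growth factor: (1 + 0.0814)^(1/12) = 1.0065427.
Forward (HUF per SGD) = 240.94 × 1.0011592 / 1.0065427 = 239.6513.
Quoted the other way: 1/239.6513 = 0.0041727 SGD per HUF.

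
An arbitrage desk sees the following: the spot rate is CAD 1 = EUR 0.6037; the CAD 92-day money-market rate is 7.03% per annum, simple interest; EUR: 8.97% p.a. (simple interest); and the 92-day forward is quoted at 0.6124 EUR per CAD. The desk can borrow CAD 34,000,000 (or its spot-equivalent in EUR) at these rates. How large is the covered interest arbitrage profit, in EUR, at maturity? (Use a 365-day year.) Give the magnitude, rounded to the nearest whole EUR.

T = 92/365 years.
Invest the CAD and cover forward: 34,000,000 × 1.0177194521 × 0.6124 = EUR 21,190,547.34.
Convert at spot and invest in EUR: 34,000,000 × 0.6037 × 1.0226093151 = EUR 20,989,874.28.
The quoted forward overvalues CAD, so borrow EUR, buy CAD at spot, deposit the CAD at 7.03%, and sell the proceeds forward at 0.6124.
The gap between the two covered legs is EUR 200,673.

EUR 200,673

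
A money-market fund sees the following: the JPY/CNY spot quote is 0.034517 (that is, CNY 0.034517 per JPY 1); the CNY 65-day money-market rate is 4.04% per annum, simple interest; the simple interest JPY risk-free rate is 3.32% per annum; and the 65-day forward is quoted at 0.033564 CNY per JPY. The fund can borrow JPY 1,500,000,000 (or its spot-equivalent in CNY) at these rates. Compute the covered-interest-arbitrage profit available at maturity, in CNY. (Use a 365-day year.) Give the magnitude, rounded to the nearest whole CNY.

T = 65/365 years.
Route A — deposit JPY, sell forward: 1,500,000,000 × 1.0059123288 × 0.033564 = CNY 50,643,662.11.
Route B — convert at spot, deposit CNY: 1,500,000,000 × 0.034517 × 1.0071945205 = CNY 52,147,999.90.
The quoted forward undervalues JPY, so borrow JPY, convert to CNY at spot, deposit the CNY at 4.04%, and buy JPY forward at 0.033564 to cover the loan.
Arbitrage profit = |50,643,662.11 − 52,147,999.90| = CNY 1,504,338.

CNY 1,504,338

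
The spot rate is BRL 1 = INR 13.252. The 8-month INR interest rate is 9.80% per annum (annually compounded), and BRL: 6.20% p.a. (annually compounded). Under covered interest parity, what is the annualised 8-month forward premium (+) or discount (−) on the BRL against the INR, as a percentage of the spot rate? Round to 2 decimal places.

+3.37%

T = 8/12 years.
No-arbitrage forward: 13.252 × 1.0643102 / 1.0409176 = 13.549813 INR/BRL.
Annualised premium = (F − S)/S × (1/T) = (13.549813 − 13.252)/13.252 ÷ (8/12) = 3.37%.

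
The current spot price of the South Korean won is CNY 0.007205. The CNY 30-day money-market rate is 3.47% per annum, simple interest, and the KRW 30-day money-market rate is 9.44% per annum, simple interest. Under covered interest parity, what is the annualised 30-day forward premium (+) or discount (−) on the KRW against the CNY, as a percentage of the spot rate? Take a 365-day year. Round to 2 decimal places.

-5.92%

T = 30/365 years.
F = S · g_CNY/g_KRW = 0.007205 × 1.0028521/1.0077589 = 0.007169919.
Annualised premium = (F − S)/S × (1/T) = (0.007169919 − 0.007205)/0.007205 ÷ (30/365) = -5.92%.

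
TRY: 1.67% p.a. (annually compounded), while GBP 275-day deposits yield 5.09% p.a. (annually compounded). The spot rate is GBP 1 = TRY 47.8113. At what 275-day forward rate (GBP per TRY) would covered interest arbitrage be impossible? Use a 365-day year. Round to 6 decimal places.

0.021443

T = 275/365 years.
Growth of 1 TRY over T: (1 + 0.0167)^(275/365) = 1.0125565.
GBP growth factor: (1 + 0.0509)^(275/365) = 1.0381136.
Forward (TRY per GBP) = 47.8113 × 1.0125565 / 1.0381136 = 46.63424.
Quoted the other way: 1/46.63424 = 0.021443 GBP per TRY.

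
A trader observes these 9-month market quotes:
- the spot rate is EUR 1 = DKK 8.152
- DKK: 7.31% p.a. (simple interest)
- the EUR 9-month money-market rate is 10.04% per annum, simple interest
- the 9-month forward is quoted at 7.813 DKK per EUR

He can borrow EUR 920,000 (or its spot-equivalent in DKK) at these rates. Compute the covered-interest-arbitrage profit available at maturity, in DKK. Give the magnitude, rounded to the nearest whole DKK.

T = 9/12 years.
Route A — deposit EUR, sell forward: 920,000 × 1.075300 × 7.813 = DKK 7,729,213.39.
Route B — convert at spot, deposit DKK: 920,000 × 8.152 × 1.054825 = DKK 7,911,018.73.
The quoted forward undervalues EUR, so borrow EUR, convert to DKK at spot, deposit the DKK at 7.31%, and buy EUR forward at 7.813 to cover the loan.
Profit = 7,911,018.73 − 7,729,213.39 = DKK 181,805.

DKK 181,805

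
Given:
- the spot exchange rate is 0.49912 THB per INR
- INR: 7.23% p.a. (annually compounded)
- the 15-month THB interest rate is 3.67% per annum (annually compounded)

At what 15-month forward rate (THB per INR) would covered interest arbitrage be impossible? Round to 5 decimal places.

0.47849

T = 15/12 years.
Growth of 1 THB over T: (1 + 0.0367)^(15/12) = 1.0460836.
INR accumulates by (1 + 0.0723)^(15/12) = 1.0911775.
CIP: F = S · (grow THB)/(grow INR) = 0.49912 × 1.0460836/1.0911775 = 0.4784934 THB per INR.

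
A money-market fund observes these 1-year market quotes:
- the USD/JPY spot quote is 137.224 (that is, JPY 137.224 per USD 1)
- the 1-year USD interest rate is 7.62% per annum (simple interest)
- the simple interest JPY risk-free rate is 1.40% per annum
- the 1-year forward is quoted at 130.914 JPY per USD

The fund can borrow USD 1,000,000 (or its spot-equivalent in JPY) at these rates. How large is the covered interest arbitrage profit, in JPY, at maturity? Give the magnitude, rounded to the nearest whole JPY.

JPY 1,744,511

T = 1 year.
Route A — deposit USD, sell forward: 1,000,000 × 1.076200 × 130.914 = JPY 140,889,646.80.
Route B — convert at spot, deposit JPY: 1,000,000 × 137.224 × 1.014000 = JPY 139,145,136.00.
The quoted forward overvalues USD, so borrow JPY, buy USD at spot, deposit the USD at 7.62%, and sell the proceeds forward at 130.914.
The gap between the two covered legs is JPY 1,744,511.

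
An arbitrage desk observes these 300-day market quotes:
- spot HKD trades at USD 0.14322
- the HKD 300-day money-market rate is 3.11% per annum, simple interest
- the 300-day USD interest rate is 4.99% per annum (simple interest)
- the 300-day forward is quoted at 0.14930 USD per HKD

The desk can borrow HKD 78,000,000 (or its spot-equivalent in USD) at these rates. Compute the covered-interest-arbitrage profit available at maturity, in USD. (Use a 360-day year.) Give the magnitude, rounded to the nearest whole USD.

USD 311,516

T = 300/360 years.
Route A — deposit HKD, sell forward: 78,000,000 × 1.0259166667 × 0.14930 = USD 11,947,209.95.
Route B — convert at spot, deposit USD: 78,000,000 × 0.14322 × 1.0415833333 = USD 11,635,694.07.
The quoted forward overvalues HKD, so borrow USD, buy HKD at spot, deposit the HKD at 3.11%, and sell the proceeds forward at 0.14930.
Profit = 11,947,209.95 − 11,635,694.07 = USD 311,516.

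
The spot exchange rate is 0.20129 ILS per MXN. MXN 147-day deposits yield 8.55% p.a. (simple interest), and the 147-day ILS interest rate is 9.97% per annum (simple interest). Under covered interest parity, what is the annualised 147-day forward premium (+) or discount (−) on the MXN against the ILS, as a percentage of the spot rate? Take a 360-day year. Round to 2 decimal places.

T = 147/360 years.
F = S · g_ILS/g_MXN = 0.20129 × 1.0407108/1.0349125 = 0.20241777.
Annualised premium = (F − S)/S × (1/T) = (0.20241777 − 0.20129)/0.20129 ÷ (147/360) = 1.37%.

+1.37%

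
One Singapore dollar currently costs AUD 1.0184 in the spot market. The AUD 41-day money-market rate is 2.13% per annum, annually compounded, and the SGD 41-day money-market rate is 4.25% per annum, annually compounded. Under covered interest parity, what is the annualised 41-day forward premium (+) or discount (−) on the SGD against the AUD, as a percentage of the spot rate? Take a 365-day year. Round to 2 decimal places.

T = 41/365 years.
CIP forward (AUD per SGD) = 1.0184 × 1.0023703/1.0046863 = 1.0160524.
(F − S)/S ÷ T = (1.0160524 − 1.0184)/1.0184/(41/365) = -0.020522 → -2.05%.

-2.05%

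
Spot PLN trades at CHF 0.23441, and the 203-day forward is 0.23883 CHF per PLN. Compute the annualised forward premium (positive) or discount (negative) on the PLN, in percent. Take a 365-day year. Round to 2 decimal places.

T = 203/365 years.
Period premium: (0.23883 − 0.23441)/0.23441 = 0.0188559.
Per annum: 0.0188559 / (203/365) = 0.033903 = 3.39%.

+3.39%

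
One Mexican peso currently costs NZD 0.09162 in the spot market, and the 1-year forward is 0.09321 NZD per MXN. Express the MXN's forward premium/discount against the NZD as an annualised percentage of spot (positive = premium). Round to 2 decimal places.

T = 1 year.
(F − S)/S = (0.09321 − 0.09162)/0.09162 = 0.0173543.
Per annum: 0.0173543 / 1 = 0.017354 = 1.74%.

+1.74%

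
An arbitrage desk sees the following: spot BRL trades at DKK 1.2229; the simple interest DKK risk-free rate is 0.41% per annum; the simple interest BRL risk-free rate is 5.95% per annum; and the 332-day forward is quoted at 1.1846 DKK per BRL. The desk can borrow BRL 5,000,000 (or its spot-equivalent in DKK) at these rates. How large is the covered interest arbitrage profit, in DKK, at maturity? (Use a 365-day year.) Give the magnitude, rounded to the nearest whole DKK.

DKK 106,253

T = 332/365 years.
Keep in BRL, deliver into the forward: 5,000,000·1.054120548·1.1846 = DKK 6,243,556.01.
Swap to DKK now, deposit: 5,000,000·1.2229·1.003729315 = DKK 6,137,302.90.
The quoted forward overvalues BRL, so borrow DKK, buy BRL at spot, deposit the BRL at 5.95%, and sell the proceeds forward at 1.1846.
The gap between the two covered legs is DKK 106,253.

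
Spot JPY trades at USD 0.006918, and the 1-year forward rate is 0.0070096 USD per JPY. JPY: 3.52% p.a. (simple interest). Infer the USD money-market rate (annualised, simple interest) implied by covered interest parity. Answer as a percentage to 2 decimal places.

4.89%

T = 1 year.
By CIP, F/S equals the USD-to-JPY growth ratio: 0.0070096/0.006918 = 1.0132408.
JPY growth factor: 1 + 0.0352×1 = 1.035200.
So the USD growth factor = 1.0489069.
(1.0489069 − 1)/T = 0.048907, i.e. 4.89%.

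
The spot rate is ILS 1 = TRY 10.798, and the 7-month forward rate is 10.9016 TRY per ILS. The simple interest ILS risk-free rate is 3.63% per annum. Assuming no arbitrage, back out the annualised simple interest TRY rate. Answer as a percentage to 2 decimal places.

T = 7/12 years.
CIP gives F = S · g_TRY/g_ILS, so g_TRY/g_ILS = 10.9016/10.798 = 1.0095944.
ILS growth factor: 1 + 0.0363×7/12 = 1.021175.
So the TRY growth factor = 1.0309726.
r = (1.0309726 − 1)/(7/12) = 0.053096 → 5.31%.

5.31%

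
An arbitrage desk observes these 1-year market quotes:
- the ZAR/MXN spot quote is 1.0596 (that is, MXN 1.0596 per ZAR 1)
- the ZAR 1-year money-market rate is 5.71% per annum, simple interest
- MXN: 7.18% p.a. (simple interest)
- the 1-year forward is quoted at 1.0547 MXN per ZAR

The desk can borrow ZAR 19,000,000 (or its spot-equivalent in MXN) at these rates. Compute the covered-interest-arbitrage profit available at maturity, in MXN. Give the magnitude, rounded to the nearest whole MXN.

T = 1 year.
Invest the ZAR and cover forward: 19,000,000 × 1.057100 × 1.0547 = MXN 21,183,544.03.
Convert at spot and invest in MXN: 19,000,000 × 1.0596 × 1.071800 = MXN 21,577,906.32.
The quoted forward undervalues ZAR, so borrow ZAR, convert to MXN at spot, deposit the MXN at 7.18%, and buy ZAR forward at 1.0547 to cover the loan.
Profit = 21,577,906.32 − 21,183,544.03 = MXN 394,362.

MXN 394,362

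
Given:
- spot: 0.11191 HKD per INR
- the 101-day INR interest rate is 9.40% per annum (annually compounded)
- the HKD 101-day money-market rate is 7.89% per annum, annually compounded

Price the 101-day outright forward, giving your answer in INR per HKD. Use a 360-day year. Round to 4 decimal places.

T = 101/360 years.
HKD growth factor: (1 + 0.0789)^(101/360) = 1.0215345.
Growth of 1 INR over T: (1 + 0.0940)^(101/360) = 1.0255256.
So F = 0.11191 × 1.0215345 / 1.0255256 = 0.1114745 (HKD/INR).
Quoted the other way: 1/0.1114745 = 8.9707 INR per HKD.

8.9707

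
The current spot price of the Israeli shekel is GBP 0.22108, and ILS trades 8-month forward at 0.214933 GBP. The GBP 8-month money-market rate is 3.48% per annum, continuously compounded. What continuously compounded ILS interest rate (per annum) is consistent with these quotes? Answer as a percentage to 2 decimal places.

T = 8/12 years.
By CIP, F/S equals the GBP-to-ILS growth ratio: 0.214933/0.22108 = 0.9721956.
The GBP side grows by e^(0.0348×8/12) = 1.0234712.
Hence g_ILS = 1.0527421.
r = ln(1.0527421)/(8/12) = 0.077097 → 7.71%.

7.71%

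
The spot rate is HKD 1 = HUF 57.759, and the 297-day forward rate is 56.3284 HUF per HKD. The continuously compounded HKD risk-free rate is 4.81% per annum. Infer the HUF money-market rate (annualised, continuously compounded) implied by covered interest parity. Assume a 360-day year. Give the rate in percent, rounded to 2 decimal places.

T = 297/360 years.
CIP gives F = S · g_HUF/g_HKD, so g_HUF/g_HKD = 56.3284/57.759 = 0.9752316.
The HKD side grows by e^(0.0481×297/360) = 1.0404804.
So the HUF growth factor = 1.0147094.
r = ln(1.0147094)/(297/360) = 0.017700 → 1.77%.

1.77%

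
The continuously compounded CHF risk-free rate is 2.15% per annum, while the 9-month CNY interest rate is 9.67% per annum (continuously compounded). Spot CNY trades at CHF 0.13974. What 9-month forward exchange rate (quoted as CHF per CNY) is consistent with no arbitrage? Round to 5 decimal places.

T = 9/12 years.
CHF accumulates by e^(0.0215×9/12) = 1.0162557.
Growth of 1 CNY over T: e^(0.0967×9/12) = 1.0752197.
Forward (CHF per CNY) = 0.13974 × 1.0162557 / 1.0752197 = 0.1320768.

0.13208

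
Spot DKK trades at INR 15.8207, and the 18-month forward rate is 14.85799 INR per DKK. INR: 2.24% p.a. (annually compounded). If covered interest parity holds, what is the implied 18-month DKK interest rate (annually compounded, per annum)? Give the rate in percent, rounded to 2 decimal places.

6.61%

T = 18/12 years.
By CIP, F/S equals the INR-to-DKK growth ratio: 14.85799/15.8207 = 0.9391487.
INR growth factor: (1 + 0.0224)^(18/12) = 1.0337875.
That pins the DKK growth at 1.1007708.
Annualise: 1.1007708^(12/18) − 1 = 0.066100 = 6.61%.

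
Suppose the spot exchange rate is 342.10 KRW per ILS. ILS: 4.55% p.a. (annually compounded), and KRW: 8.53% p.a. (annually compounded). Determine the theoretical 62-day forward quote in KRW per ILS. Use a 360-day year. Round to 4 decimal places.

344.3083

T = 62/360 years.
Growth of 1 KRW over T: (1 + 0.0853)^(62/360) = 1.014197337.
Growth of 1 ILS over T: (1 + 0.0455)^(62/360) = 1.007692506.
CIP: F = S · (grow KRW)/(grow ILS) = 342.1 × 1.014197337/1.007692506 = 344.308315 KRW per ILS.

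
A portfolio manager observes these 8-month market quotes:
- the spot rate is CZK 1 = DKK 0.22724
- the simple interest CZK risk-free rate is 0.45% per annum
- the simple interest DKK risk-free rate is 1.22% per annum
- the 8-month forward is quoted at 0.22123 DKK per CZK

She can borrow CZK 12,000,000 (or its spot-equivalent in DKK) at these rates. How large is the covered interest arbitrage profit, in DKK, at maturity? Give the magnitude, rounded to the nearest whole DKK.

DKK 86,334

T = 8/12 years.
Route A — deposit CZK, sell forward: 12,000,000 × 1.003000 × 0.22123 = DKK 2,662,724.28.
Route B — convert at spot, deposit DKK: 12,000,000 × 0.22724 × 1.008133333 = DKK 2,749,058.62.
The quoted forward undervalues CZK, so borrow CZK, convert to DKK at spot, deposit the DKK at 1.22%, and buy CZK forward at 0.22123 to cover the loan.
Arbitrage profit = |2,662,724.28 − 2,749,058.62| = DKK 86,334.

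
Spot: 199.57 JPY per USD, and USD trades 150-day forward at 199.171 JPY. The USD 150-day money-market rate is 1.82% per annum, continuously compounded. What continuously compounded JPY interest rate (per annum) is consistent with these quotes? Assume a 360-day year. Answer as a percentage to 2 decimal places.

T = 150/360 years.
By CIP, F/S equals the JPY-to-USD growth ratio: 199.171/199.57 = 0.9980007.
The USD side grows by e^(0.0182×150/360) = 1.0076122.
So the JPY growth factor = 1.0055977.
Take logs: ln 1.0055977 / (150/360) = 0.013397, so 1.34%.

1.34%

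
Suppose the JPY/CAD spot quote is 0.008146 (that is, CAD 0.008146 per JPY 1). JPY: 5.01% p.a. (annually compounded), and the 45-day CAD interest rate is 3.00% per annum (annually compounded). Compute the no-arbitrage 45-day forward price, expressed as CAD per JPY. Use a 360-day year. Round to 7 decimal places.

0.0081263

T = 45/360 years.
CAD accumulates by (1 + 0.0300)^(45/360) = 1.0037017.
JPY growth factor: (1 + 0.0501)^(45/360) = 1.0061294.
CIP: F = S · (grow CAD)/(grow JPY) = 0.008146 × 1.0037017/1.0061294 = 0.008126344 CAD per JPY.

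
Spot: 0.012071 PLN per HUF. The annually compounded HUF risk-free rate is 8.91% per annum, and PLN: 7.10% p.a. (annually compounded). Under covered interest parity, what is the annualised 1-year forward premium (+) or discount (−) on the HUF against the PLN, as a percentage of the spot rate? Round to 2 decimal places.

T = 1 year.
CIP forward (PLN per HUF) = 0.012071 × 1.071000/1.089100 = 0.011870389.
(F − S)/S ÷ T = (0.011870389 − 0.012071)/0.012071/1 = -0.016619 → -1.66%.

-1.66%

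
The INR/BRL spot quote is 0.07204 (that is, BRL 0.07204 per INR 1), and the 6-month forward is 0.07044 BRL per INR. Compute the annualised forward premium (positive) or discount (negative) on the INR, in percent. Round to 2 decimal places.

T = 6/12 years.
Period premium: (0.07044 − 0.07204)/0.07204 = -0.0222099.
Annualise by dividing by T: -0.0222099 / (6/12) = -0.044420 → -4.44%.

-4.44%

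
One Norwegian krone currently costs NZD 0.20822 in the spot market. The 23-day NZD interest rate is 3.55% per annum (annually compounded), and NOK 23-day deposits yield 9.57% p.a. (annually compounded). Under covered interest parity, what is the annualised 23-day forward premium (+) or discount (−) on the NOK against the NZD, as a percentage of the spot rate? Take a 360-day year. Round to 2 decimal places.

T = 23/360 years.
CIP forward (NZD per NOK) = 0.20822 × 1.0022312/1.0058561 = 0.20746962.
Annualised premium = (F − S)/S × (1/T) = (0.20746962 − 0.20822)/0.20822 ÷ (23/360) = -5.64%.

-5.64%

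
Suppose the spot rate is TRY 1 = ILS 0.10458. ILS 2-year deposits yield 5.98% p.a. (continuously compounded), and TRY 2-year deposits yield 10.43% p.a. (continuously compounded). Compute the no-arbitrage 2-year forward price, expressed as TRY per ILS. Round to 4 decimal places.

T = 2 years.
Growth of 1 ILS over T: e^(0.0598×2) = 1.12704594.
Growth of 1 TRY over T: e^(0.1043×2) = 1.23195212.
CIP: F = S · (grow ILS)/(grow TRY) = 0.10458 × 1.12704594/1.23195212 = 0.095674550 ILS per TRY.
Quoted the other way: 1/0.095674550 = 10.4521 TRY per ILS.

10.4521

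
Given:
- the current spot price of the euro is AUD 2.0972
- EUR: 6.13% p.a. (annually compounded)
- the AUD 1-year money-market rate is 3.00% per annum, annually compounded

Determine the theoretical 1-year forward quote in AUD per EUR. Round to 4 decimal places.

2.0353

T = 1 year.
AUD accumulates by (1 + 0.0300)^1 = 1.030000.
EUR growth factor: (1 + 0.0613)^1 = 1.061300.
CIP: F = S · (grow AUD)/(grow EUR) = 2.0972 × 1.030000/1.061300 = 2.035349 AUD per EUR.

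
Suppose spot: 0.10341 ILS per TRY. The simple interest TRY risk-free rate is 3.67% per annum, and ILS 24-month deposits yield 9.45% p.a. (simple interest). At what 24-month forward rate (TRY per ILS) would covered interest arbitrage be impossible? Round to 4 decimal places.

8.7301

T = 2 years.
ILS growth factor: 1 + 0.0945×2 = 1.189000.
Growth of 1 TRY over T: 1 + 0.0367×2 = 1.073400.
CIP: F = S · (grow ILS)/(grow TRY) = 0.10341 × 1.189000/1.073400 = 0.1145468 ILS per TRY.
Invert for TRY per ILS: 1 / 0.1145468 = 8.7301.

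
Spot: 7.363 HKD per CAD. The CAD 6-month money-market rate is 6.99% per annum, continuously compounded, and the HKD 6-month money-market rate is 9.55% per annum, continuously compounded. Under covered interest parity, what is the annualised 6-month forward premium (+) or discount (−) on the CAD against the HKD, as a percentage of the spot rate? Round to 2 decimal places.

+2.58%

T = 6/12 years.
CIP forward (HKD per CAD) = 7.363 × 1.0489084/1.0355679 = 7.457852.
(F − S)/S ÷ T = (7.457852 − 7.363)/7.363/(6/12) = 0.025764 → 2.58%.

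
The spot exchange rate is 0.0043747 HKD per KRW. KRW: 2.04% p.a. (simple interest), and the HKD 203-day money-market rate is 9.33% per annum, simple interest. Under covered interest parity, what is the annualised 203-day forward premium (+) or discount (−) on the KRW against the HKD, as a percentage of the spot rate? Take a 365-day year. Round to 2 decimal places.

+7.21%

T = 203/365 years.
CIP forward (HKD per KRW) = 0.0043747 × 1.0518901/1.0113458 = 0.0045500793.
(F − S)/S ÷ T = (0.0045500793 − 0.0043747)/0.0043747/(203/365) = 0.072082 → 7.21%.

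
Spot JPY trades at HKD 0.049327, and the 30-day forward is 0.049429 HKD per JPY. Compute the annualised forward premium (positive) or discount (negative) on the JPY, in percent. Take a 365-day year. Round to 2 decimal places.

+2.52%

T = 30/365 years.
Period premium: (0.049429 − 0.049327)/0.049327 = 0.0020678.
Per annum: 0.0020678 / (30/365) = 0.025158 = 2.52%.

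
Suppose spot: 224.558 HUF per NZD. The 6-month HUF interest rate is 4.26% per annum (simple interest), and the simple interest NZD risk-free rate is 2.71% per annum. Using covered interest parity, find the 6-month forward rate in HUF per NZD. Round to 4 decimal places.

226.2751

T = 6/12 years.
HUF accumulates by 1 + 0.0426×6/12 = 1.021300.
Growth of 1 NZD over T: 1 + 0.0271×6/12 = 1.013550.
Forward (HUF per NZD) = 224.558 × 1.021300 / 1.013550 = 226.275058.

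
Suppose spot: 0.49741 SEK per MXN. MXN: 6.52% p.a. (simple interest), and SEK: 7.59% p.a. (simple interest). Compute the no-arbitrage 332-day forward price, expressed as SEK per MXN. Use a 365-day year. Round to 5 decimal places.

T = 332/365 years.
Growth of 1 SEK over T: 1 + 0.0759×332/365 = 1.0690378.
MXN growth factor: 1 + 0.0652×332/365 = 1.0593052.
CIP: F = S · (grow SEK)/(grow MXN) = 0.49741 × 1.0690378/1.0593052 = 0.5019801 SEK per MXN.

0.50198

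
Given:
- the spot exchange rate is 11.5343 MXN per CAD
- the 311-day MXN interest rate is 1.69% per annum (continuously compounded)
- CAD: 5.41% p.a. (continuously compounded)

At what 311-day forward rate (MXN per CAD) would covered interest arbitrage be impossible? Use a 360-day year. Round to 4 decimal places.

T = 311/360 years.
MXN accumulates by e^(0.0169×311/360) = 1.01470682.
CAD accumulates by e^(0.0541×311/360) = 1.04784575.
CIP: F = S · (grow MXN)/(grow CAD) = 11.5343 × 1.01470682/1.04784575 = 11.169519 MXN per CAD.

11.1695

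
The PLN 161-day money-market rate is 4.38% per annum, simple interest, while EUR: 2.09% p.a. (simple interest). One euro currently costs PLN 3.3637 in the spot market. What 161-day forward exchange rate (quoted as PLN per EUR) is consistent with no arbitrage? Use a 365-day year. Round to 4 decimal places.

3.3974

T = 161/365 years.
PLN growth factor: 1 + 0.0438×161/365 = 1.019320.
EUR accumulates by 1 + 0.0209×161/365 = 1.0092189.
So F = 3.3637 × 1.019320 / 1.0092189 = 3.397367 (PLN/EUR).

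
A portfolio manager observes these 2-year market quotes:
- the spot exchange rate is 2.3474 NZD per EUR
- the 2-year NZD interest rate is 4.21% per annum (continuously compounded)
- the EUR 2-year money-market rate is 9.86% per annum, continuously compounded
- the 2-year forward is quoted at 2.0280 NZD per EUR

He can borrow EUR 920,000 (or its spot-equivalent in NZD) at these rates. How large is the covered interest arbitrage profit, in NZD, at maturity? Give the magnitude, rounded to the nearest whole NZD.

NZD 76,849

T = 2 years.
Keep in EUR, deliver into the forward: 920,000·1.217987614·2.0280 = NZD 2,272,472.57.
Swap to NZD now, deposit: 920,000·2.3474·1.087846441 = NZD 2,349,321.88.
The quoted forward undervalues EUR, so borrow EUR, convert to NZD at spot, deposit the NZD at 4.21%, and buy EUR forward at 2.0280 to cover the loan.
Arbitrage profit = |2,272,472.57 − 2,349,321.88| = NZD 76,849.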